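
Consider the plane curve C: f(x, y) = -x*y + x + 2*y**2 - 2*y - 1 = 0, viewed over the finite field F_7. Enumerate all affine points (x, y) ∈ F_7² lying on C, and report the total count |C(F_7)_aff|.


Affine F_7-points: {(1, 0), (1, 5), (2, 3), (2, 6), (3, 2), (3, 4)}; count = 6.

For each of the 49 pairs (x, y) ∈ F_7², evaluate f(x, y) mod 7. Record the zeros.
  x = 0: [0↦6, 1↦6, 2↦3, 3↦4, 4↦2, 5↦4, 6↦3]  zeros at y ∈ ∅
  x = 1: [0↦0, 1↦6, 2↦2, 3↦2, 4↦6, 5↦0, 6↦5]  zeros at y ∈ {0, 5}
  x = 2: [0↦1, 1↦6, 2↦1, 3↦0, 4↦3, 5↦3, 6↦0]  zeros at y ∈ {3, 6}
  x = 3: [0↦2, 1↦6, 2↦0, 3↦5, 4↦0, 5↦6, 6↦2]  zeros at y ∈ {2, 4}
  x = 4: [0↦3, 1↦6, 2↦6, 3↦3, 4↦4, 5↦2, 6↦4]  zeros at y ∈ ∅
  x = 5: [0↦4, 1↦6, 2↦5, 3↦1, 4↦1, 5↦5, 6↦6]  zeros at y ∈ ∅
  x = 6: [0↦5, 1↦6, 2↦4, 3↦6, 4↦5, 5↦1, 6↦1]  zeros at y ∈ ∅
Collecting zeros: affine points = {(1, 0), (1, 5), (2, 3), (2, 6), (3, 2), (3, 4)}.
Total count |C(F_7)_aff| = 6.


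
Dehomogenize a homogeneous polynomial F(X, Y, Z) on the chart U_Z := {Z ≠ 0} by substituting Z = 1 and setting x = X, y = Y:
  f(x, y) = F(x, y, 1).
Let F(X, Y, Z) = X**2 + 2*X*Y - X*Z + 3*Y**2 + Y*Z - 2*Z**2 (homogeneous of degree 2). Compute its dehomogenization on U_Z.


f(x, y) = x**2 + 2*x*y - x + 3*y**2 + y - 2

On U_Z we set Z = 1. Each monomial c·X^i·Y^j·Z^k in F becomes c·x^i·y^j·1^k = c·x^i·y^j.
Substituting Z = 1: F(X, Y, 1) = x**2 + 2*x*y - x + 3*y**2 + y - 2.
Note: deg(f) ≤ deg(F) = 2; strict inequality happens when F is divisible by Z (lost terms).


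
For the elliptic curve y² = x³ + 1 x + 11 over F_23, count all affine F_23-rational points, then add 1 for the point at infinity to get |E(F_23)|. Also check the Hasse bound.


Affine points = {(1, 6), (1, 17), (3, 8), (3, 15), (5, 7), (5, 16), (6, 7), (6, 16), (7, 4), (7, 19), (8, 5), (8, 18), (9, 6), (9, 17), (10, 3), (10, 20), (12, 7), (12, 16), (13, 6), (13, 17), (14, 3), (14, 20), (16, 11), (16, 12), (19, 9), (19, 14), (20, 2), (20, 21), (21, 1), (21, 22), (22, 3), (22, 20)}; affine count = 32; |E(F_23)| = 33.

Discriminant check: Δ ∝ 4a³ + 27b² = 4·1³ + 27·11² = 4·1 + 27·121 ≡ 5 (mod 23). Nonzero ⇒ E is nonsingular.
For each x ∈ F_23, compute rhs = x³ + 1·x + 11 mod 23, then count y ∈ F_23 with y² ≡ rhs.
  x = 0: rhs = 11, matching y values: none (0 points).
  x = 1: rhs = 13, matching y values: 6, 17 (2 points).
  x = 2: rhs = 21, matching y values: none (0 points).
  x = 3: rhs = 18, matching y values: 8, 15 (2 points).
  x = 4: rhs = 10, matching y values: none (0 points).
  x = 5: rhs = 3, matching y values: 7, 16 (2 points).
  x = 6: rhs = 3, matching y values: 7, 16 (2 points).
  x = 7: rhs = 16, matching y values: 4, 19 (2 points).
  x = 8: rhs = 2, matching y values: 5, 18 (2 points).
  x = 9: rhs = 13, matching y values: 6, 17 (2 points).
  x = 10: rhs = 9, matching y values: 3, 20 (2 points).
  x = 11: rhs = 19, matching y values: none (0 points).
  x = 12: rhs = 3, matching y values: 7, 16 (2 points).
  x = 13: rhs = 13, matching y values: 6, 17 (2 points).
  x = 14: rhs = 9, matching y values: 3, 20 (2 points).
  x = 15: rhs = 20, matching y values: none (0 points).
  x = 16: rhs = 6, matching y values: 11, 12 (2 points).
  x = 17: rhs = 19, matching y values: none (0 points).
  x = 18: rhs = 19, matching y values: none (0 points).
  x = 19: rhs = 12, matching y values: 9, 14 (2 points).
  x = 20: rhs = 4, matching y values: 2, 21 (2 points).
  x = 21: rhs = 1, matching y values: 1, 22 (2 points).
  x = 22: rhs = 9, matching y values: 3, 20 (2 points).
Total affine count: 32.
Full point count |E(F_23)| = 32 + 1 = 33.
Hasse bound: |33 − (23+1)| = |9| = 9 ≤ 2√23 ≈ 9.5917 ✓.


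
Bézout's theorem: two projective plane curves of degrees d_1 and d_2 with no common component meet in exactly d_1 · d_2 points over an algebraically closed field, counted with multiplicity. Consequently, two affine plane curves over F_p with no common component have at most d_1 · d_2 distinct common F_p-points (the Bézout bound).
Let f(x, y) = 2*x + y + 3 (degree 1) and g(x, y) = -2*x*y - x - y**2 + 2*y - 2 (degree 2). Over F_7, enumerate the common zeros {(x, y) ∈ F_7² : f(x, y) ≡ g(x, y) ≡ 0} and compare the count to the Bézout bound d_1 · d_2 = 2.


Common zeros: {(1, 2)}; count = 1; Bézout bound = 2.

deg(f) = 1, deg(g) = 2, so Bézout bound = 2.
Scan x ∈ F_7. For each x, list the y ∈ F_7 with f(x, y) ≡ 0 and those with g(x, y) ≡ 0 (mod 7); the common zeros in that column are the intersection.
  x = 0: f ≡ 0 at y ∈ {4}; g ≡ 0 at y ∈ ∅; common: ∅.
  x = 1: f ≡ 0 at y ∈ {2}; g ≡ 0 at y ∈ {2, 5}; common: {2}.
  x = 2: f ≡ 0 at y ∈ {0}; g ≡ 0 at y ∈ {1, 4}; common: ∅.
  x = 3: f ≡ 0 at y ∈ {5}; g ≡ 0 at y ∈ ∅; common: ∅.
  x = 4: f ≡ 0 at y ∈ {3}; g ≡ 0 at y ∈ ∅; common: ∅.
  x = 5: f ≡ 0 at y ∈ {1}; g ≡ 0 at y ∈ {0, 6}; common: ∅.
  x = 6: f ≡ 0 at y ∈ {6}; g ≡ 0 at y ∈ ∅; common: ∅.
Collecting: common zeros = {(1, 2)}, so the count is 1.
Comparison with the Bézout bound: 1 ≤ 2 = deg(f)·deg(g), as expected for curves with no common component (the affine F_7-count falls short of the bound because intersections may lie at infinity, over extension fields, or carry multiplicity).


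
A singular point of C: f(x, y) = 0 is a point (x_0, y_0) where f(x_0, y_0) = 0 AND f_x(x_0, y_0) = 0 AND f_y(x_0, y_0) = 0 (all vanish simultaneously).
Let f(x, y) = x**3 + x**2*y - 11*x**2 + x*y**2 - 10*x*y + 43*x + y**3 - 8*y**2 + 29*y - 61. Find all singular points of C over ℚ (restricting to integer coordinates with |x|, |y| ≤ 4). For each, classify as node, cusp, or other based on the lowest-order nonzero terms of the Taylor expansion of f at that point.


Singular points: {(3, 2)}; classification: cusp.

Compute partial derivatives:
  f_x = 3*x**2 + 2*x*y - 22*x + y**2 - 10*y + 43.
  f_y = x**2 + 2*x*y - 10*x + 3*y**2 - 16*y + 29.
Scan x_0 ∈ {−4, ..., 4}. For each x_0, f_y(x_0, y) is a polynomial in y; find its integer roots y ∈ {−4, ..., 4}, then test f_x and f at those candidates.
  x = -4: f_y(-4, y) = 3*y**2 - 24*y + 85; no integer root y with |y| ≤ 4.
  x = -3: f_y(-3, y) = 3*y**2 - 22*y + 68; no integer root y with |y| ≤ 4.
  x = -2: f_y(-2, y) = 3*y**2 - 20*y + 53; no integer root y with |y| ≤ 4.
  x = -1: f_y(-1, y) = 3*y**2 - 18*y + 40; no integer root y with |y| ≤ 4.
  x = 0: f_y(0, y) = 3*y**2 - 16*y + 29; no integer root y with |y| ≤ 4.
  x = 1: f_y(1, y) = 3*y**2 - 14*y + 20; no integer root y with |y| ≤ 4.
  x = 2: f_y(2, y) = 3*y**2 - 12*y + 13; no integer root y with |y| ≤ 4.
  x = 3: f_y(3, y) = 3*y**2 - 10*y + 8; vanishes at y ∈ {2}. (3, 2): f_x = 0, f = 0 — SINGULAR.
  x = 4: f_y(4, y) = 3*y**2 - 8*y + 5; vanishes at y ∈ {1}. (4, 1): f_x = 2 ≠ 0.
Only singular point on the grid: (3, 2).
Classify: substitute x = 3 + u, y = 2 + v and expand: f = u**3 + u**2*v + u*v**2 + v**3 + v**2.
No constant or linear terms (consistent with a singular point). Quadratic part: v**2. Cubic part: u**3 + u**2*v + u*v**2 + v**3.
The quadratic part v**2 is a perfect square, so there is a single (double) tangent line v = 0, i.e. y = 2. Restricting the cubic part to that line (v = 0) leaves u**3 ≠ 0, so f is not divisible by v and the branch is v² ≈ -u**3 to lowest order — this is a cusp.
Classification: cusp.


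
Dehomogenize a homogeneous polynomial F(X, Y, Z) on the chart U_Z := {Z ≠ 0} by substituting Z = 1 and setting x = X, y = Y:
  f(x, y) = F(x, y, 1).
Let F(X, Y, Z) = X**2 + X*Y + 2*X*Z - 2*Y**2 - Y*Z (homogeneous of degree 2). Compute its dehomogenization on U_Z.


f(x, y) = x**2 + x*y + 2*x - 2*y**2 - y

On U_Z we set Z = 1. Each monomial c·X^i·Y^j·Z^k in F becomes c·x^i·y^j·1^k = c·x^i·y^j.
Substituting Z = 1: F(X, Y, 1) = x**2 + x*y + 2*x - 2*y**2 - y.
Note: deg(f) ≤ deg(F) = 2; strict inequality happens when F is divisible by Z (lost terms).


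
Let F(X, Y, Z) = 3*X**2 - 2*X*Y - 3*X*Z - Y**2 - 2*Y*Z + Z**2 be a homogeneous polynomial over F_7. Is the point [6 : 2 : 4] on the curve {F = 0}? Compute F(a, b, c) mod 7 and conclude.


F(6,2,4) ≡ 1 (mod 7); P is NOT on the curve.

Evaluate F(6, 2, 4) term-by-term (mod 7).
  3*X**2 ↦ 3·36·1·1 = 108
  -2*X*Y ↦ -2·6·2·1 = -24
  -3*X*Z ↦ -3·6·1·4 = -72
  -Y**2 ↦ -1·1·4·1 = -4
  -2*Y*Z ↦ -2·1·2·4 = -16
  Z**2 ↦ 1·1·1·16 = 16
Sum: F(6, 2, 4) = (108) + (-24) + (-72) + (-4) + (-16) + (16) = 8.
Reducing mod 7: 8 ≡ 1 (mod 7).
Since F(a, b, c) ≡ 1 ≠ 0 (mod 7), P does NOT lie on the curve.


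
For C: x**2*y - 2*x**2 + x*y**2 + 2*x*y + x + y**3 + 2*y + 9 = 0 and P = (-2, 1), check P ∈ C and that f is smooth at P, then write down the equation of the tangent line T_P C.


Tangent line at P: 8*x + y + 15 = 0.

Step 1: f(-2, 1) = 0, so P lies on C.
Step 2: partial derivatives
  f_x(x, y) = 2*x*y - 4*x + y**2 + 2*y + 1, f_y(x, y) = x**2 + 2*x*y + 2*x + 3*y**2 + 2.
  f_x(P) = 8, f_y(P) = 1 (gradient nonzero, so P is smooth).
Step 3: tangent line at P: 8·(x − -2) + 1·(y − 1) = 0.
Expanding: 8*x + y + 15 = 0.


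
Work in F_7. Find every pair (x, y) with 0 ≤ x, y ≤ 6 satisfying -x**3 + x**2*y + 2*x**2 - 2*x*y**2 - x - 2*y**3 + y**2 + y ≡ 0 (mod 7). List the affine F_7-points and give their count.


Affine F_7-points: {(0, 0), (0, 1), (0, 3), (1, 0), (3, 2), (4, 1), (6, 1), (6, 5), (6, 6)}; count = 9.

For each of the 49 pairs (x, y) ∈ F_7², evaluate f(x, y) mod 7. Record the zeros.
  x = 0: [0↦0, 1↦0, 2↦4, 3↦0, 4↦4, 5↦4, 6↦2]  zeros at y ∈ {0, 1, 3}
  x = 1: [0↦0, 1↦6, 2↦5, 3↦6, 4↦4, 5↦1, 6↦6]  zeros at y ∈ {0}
  x = 2: [0↦5, 1↦5, 2↦1, 3↦2, 4↦3, 5↦6, 6↦6]  zeros at y ∈ ∅
  x = 3: [0↦2, 1↦5, 2↦0, 3↦3, 4↦2, 5↦6, 6↦3]  zeros at y ∈ {2}
  x = 4: [0↦6, 1↦0, 2↦3, 3↦3, 4↦2, 5↦2, 6↦5]  zeros at y ∈ {1}
  x = 5: [0↦4, 1↦5, 2↦4, 3↦3, 4↦4, 5↦2, 6↦6]  zeros at y ∈ ∅
  x = 6: [0↦4, 1↦0, 2↦4, 3↦4, 4↦2, 5↦0, 6↦0]  zeros at y ∈ {1, 5, 6}
Collecting zeros: affine points = {(0, 0), (0, 1), (0, 3), (1, 0), (3, 2), (4, 1), (6, 1), (6, 5), (6, 6)}.
Total count |C(F_7)_aff| = 9.


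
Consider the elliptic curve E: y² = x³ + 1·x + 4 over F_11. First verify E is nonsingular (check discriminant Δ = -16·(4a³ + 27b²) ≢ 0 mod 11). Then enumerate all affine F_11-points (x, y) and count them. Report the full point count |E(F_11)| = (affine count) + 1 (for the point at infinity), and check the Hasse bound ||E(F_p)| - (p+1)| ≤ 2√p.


Affine points = {(0, 2), (0, 9), (2, 5), (2, 6), (3, 1), (3, 10), (9, 4), (9, 7)}; affine count = 8; |E(F_11)| = 9.

Discriminant check: Δ ∝ 4a³ + 27b² = 4·1³ + 27·4² = 4·1 + 27·16 ≡ 7 (mod 11). Nonzero ⇒ E is nonsingular.
For each x ∈ F_11, compute rhs = x³ + 1·x + 4 mod 11, then count y ∈ F_11 with y² ≡ rhs.
  x = 0: rhs = 4, matching y values: 2, 9 (2 points).
  x = 1: rhs = 6, matching y values: none (0 points).
  x = 2: rhs = 3, matching y values: 5, 6 (2 points).
  x = 3: rhs = 1, matching y values: 1, 10 (2 points).
  x = 4: rhs = 6, matching y values: none (0 points).
  x = 5: rhs = 2, matching y values: none (0 points).
  x = 6: rhs = 6, matching y values: none (0 points).
  x = 7: rhs = 2, matching y values: none (0 points).
  x = 8: rhs = 7, matching y values: none (0 points).
  x = 9: rhs = 5, matching y values: 4, 7 (2 points).
  x = 10: rhs = 2, matching y values: none (0 points).
Total affine count: 8.
Full point count |E(F_11)| = 8 + 1 = 9.
Hasse bound: |9 − (11+1)| = |-3| = 3 ≤ 2√11 ≈ 6.6332 ✓.


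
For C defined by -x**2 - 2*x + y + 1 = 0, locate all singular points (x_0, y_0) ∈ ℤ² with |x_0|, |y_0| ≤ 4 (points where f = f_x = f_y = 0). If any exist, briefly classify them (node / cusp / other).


No singular points in the scanned grid; C is smooth there.

Compute partial derivatives:
  f_x = -2*x - 2.
  f_y = 1.
f_y = 1 is a nonzero constant, so f_y never vanishes: no point (x, y) can satisfy f = f_x = f_y = 0. In particular no (x, y) ∈ {−4, ..., 4}² is singular; the curve is smooth.


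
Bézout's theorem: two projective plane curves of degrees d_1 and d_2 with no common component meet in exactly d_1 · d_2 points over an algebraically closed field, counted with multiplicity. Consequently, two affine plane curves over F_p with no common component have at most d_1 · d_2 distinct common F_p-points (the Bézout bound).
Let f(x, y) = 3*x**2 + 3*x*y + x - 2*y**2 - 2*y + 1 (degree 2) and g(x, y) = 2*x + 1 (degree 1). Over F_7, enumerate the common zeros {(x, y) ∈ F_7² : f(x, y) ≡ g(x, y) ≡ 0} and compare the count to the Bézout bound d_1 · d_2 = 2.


Common zeros: ∅; count = 0; Bézout bound = 2.

deg(f) = 2, deg(g) = 1, so Bézout bound = 2.
Scan x ∈ F_7. For each x, list the y ∈ F_7 with f(x, y) ≡ 0 and those with g(x, y) ≡ 0 (mod 7); the common zeros in that column are the intersection.
  x = 0: f ≡ 0 at y ∈ ∅; g ≡ 0 at y ∈ ∅; common: ∅.
  x = 1: f ≡ 0 at y ∈ ∅; g ≡ 0 at y ∈ ∅; common: ∅.
  x = 2: f ≡ 0 at y ∈ ∅; g ≡ 0 at y ∈ ∅; common: ∅.
  x = 3: f ≡ 0 at y ∈ ∅; g ≡ 0 at y ∈ {0, 1, 2, 3, 4, 5, 6}; common: ∅.
  x = 4: f ≡ 0 at y ∈ ∅; g ≡ 0 at y ∈ ∅; common: ∅.
  x = 5: f ≡ 0 at y ∈ ∅; g ≡ 0 at y ∈ ∅; common: ∅.
  x = 6: f ≡ 0 at y ∈ {4}; g ≡ 0 at y ∈ ∅; common: ∅.
Collecting: common zeros = ∅, so the count is 0.
Comparison with the Bézout bound: 0 ≤ 2 = deg(f)·deg(g), as expected for curves with no common component (the affine F_7-count falls short of the bound because intersections may lie at infinity, over extension fields, or carry multiplicity).


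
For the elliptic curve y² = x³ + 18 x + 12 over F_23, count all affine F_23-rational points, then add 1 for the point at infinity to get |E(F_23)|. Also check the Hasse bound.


Affine points = {(0, 9), (0, 14), (1, 10), (1, 13), (3, 1), (3, 22), (8, 1), (8, 22), (9, 11), (9, 12), (11, 0), (12, 1), (12, 22), (14, 8), (14, 15), (15, 0), (16, 7), (16, 16), (18, 2), (18, 21), (20, 0), (22, 4), (22, 19)}; affine count = 23; |E(F_23)| = 24.

Discriminant check: Δ ∝ 4a³ + 27b² = 4·18³ + 27·12² = 4·5832 + 27·144 ≡ 7 (mod 23). Nonzero ⇒ E is nonsingular.
For each x ∈ F_23, compute rhs = x³ + 18·x + 12 mod 23, then count y ∈ F_23 with y² ≡ rhs.
  x = 0: rhs = 12, matching y values: 9, 14 (2 points).
  x = 1: rhs = 8, matching y values: 10, 13 (2 points).
  x = 2: rhs = 10, matching y values: none (0 points).
  x = 3: rhs = 1, matching y values: 1, 22 (2 points).
  x = 4: rhs = 10, matching y values: none (0 points).
  x = 5: rhs = 20, matching y values: none (0 points).
  x = 6: rhs = 14, matching y values: none (0 points).
  x = 7: rhs = 21, matching y values: none (0 points).
  x = 8: rhs = 1, matching y values: 1, 22 (2 points).
  x = 9: rhs = 6, matching y values: 11, 12 (2 points).
  x = 10: rhs = 19, matching y values: none (0 points).
  x = 11: rhs = 0, matching y values: 0 (1 points).
  x = 12: rhs = 1, matching y values: 1, 22 (2 points).
  x = 13: rhs = 5, matching y values: none (0 points).
  x = 14: rhs = 18, matching y values: 8, 15 (2 points).
  x = 15: rhs = 0, matching y values: 0 (1 points).
  x = 16: rhs = 3, matching y values: 7, 16 (2 points).
  x = 17: rhs = 10, matching y values: none (0 points).
  x = 18: rhs = 4, matching y values: 2, 21 (2 points).
  x = 19: rhs = 14, matching y values: none (0 points).
  x = 20: rhs = 0, matching y values: 0 (1 points).
  x = 21: rhs = 14, matching y values: none (0 points).
  x = 22: rhs = 16, matching y values: 4, 19 (2 points).
Total affine count: 23.
Full point count |E(F_23)| = 23 + 1 = 24.
Hasse bound: |24 − (23+1)| = |0| = 0 ≤ 2√23 ≈ 9.5917 ✓.


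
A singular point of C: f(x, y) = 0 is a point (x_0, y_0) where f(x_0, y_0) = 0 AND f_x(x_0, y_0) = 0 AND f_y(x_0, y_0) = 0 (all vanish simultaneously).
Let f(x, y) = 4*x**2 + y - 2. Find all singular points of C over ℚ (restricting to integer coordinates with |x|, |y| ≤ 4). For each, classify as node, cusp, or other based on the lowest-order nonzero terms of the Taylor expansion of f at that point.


No singular points in the scanned grid; C is smooth there.

Compute partial derivatives:
  f_x = 8*x.
  f_y = 1.
f_y = 1 is a nonzero constant, so f_y never vanishes: no point (x, y) can satisfy f = f_x = f_y = 0. In particular no (x, y) ∈ {−4, ..., 4}² is singular; the curve is smooth.


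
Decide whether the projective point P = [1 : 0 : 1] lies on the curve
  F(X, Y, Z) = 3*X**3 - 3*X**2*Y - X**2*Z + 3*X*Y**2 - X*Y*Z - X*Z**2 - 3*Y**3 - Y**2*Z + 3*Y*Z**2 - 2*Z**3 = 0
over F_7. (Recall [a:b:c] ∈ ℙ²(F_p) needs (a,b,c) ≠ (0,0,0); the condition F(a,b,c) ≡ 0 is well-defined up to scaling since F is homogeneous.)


F(1,0,1) ≡ 6 (mod 7); P is NOT on the curve.

Evaluate F(1, 0, 1) term-by-term (mod 7).
  3*X**3 ↦ 3·1·1·1 = 3
  -3*X**2*Y ↦ -3·1·0·1 = 0
  -X**2*Z ↦ -1·1·1·1 = -1
  3*X*Y**2 ↦ 3·1·0·1 = 0
  -X*Y*Z ↦ -1·1·0·1 = 0
  -X*Z**2 ↦ -1·1·1·1 = -1
  -3*Y**3 ↦ -3·1·0·1 = 0
  -Y**2*Z ↦ -1·1·0·1 = 0
  3*Y*Z**2 ↦ 3·1·0·1 = 0
  -2*Z**3 ↦ -2·1·1·1 = -2
Sum: F(1, 0, 1) = (3) + (0) + (-1) + (0) + (0) + (-1) + (0) + (0) + (0) + (-2) = -1.
Reducing mod 7: -1 ≡ 6 (mod 7).
Since F(a, b, c) ≡ 6 ≠ 0 (mod 7), P does NOT lie on the curve.


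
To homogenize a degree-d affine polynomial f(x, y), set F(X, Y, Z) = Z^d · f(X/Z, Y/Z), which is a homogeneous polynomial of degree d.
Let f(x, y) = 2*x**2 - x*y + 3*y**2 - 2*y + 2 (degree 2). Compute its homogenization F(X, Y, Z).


F(X, Y, Z) = 2*X**2 - X*Y + 3*Y**2 - 2*Y*Z + 2*Z**2

deg(f) = 2.
Substitute x = X/Z, y = Y/Z into f, then multiply by Z^2.
  monomial 2·x^2·y^0 ↦ 2·X^2·Y^0·Z^0.
  monomial -1·x^1·y^1 ↦ -1·X^1·Y^1·Z^0.
  monomial 3·x^0·y^2 ↦ 3·X^0·Y^2·Z^0.
  monomial -2·x^0·y^1 ↦ -2·X^0·Y^1·Z^1.
  monomial 2·x^0·y^0 ↦ 2·X^0·Y^0·Z^2.
Collecting: F(X, Y, Z) = 2*X**2 - X*Y + 3*Y**2 - 2*Y*Z + 2*Z**2.


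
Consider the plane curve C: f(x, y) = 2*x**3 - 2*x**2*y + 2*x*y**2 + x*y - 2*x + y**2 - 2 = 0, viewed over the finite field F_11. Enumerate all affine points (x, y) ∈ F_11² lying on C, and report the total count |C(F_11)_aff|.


Affine F_11-points: {(1, 1), (1, 3), (2, 4), (2, 6), (3, 2), (3, 8), (4, 1), (4, 7), (5, 7), (6, 0), (7, 1), (7, 8), (9, 7), (9, 8), (10, 9), (10, 10)}; count = 16.

For each of the 121 pairs (x, y) ∈ F_11², evaluate f(x, y) mod 11. Record the zeros.
  x = 0: [0↦9, 1↦10, 2↦2, 3↦7, 4↦3, 5↦1, 6↦1, 7↦3, 8↦7, 9↦2, 10↦10]  zeros at y ∈ ∅
  x = 1: [0↦9, 1↦0, 2↦8, 3↦0, 4↦9, 5↦2, 6↦1, 7↦6, 8↦6, 9↦1, 10↦2]  zeros at y ∈ {1, 3}
  x = 2: [0↦10, 1↦9, 2↦7, 3↦4, 4↦0, 5↦6, 6↦0, 7↦4, 8↦7, 9↦9, 10↦10]  zeros at y ∈ {4, 6}
  x = 3: [0↦2, 1↦5, 2↦0, 3↦9, 4↦10, 5↦3, 6↦10, 7↦9, 8↦0, 9↦5, 10↦2]  zeros at y ∈ {2, 8}
  x = 4: [0↦8, 1↦0, 2↦10, 3↦5, 4↦7, 5↦5, 6↦10, 7↦0, 8↦8, 9↦1, 10↦1]  zeros at y ∈ {1, 7}
  x = 5: [0↦7, 1↦6, 2↦5, 3↦4, 4↦3, 5↦2, 6↦1, 7↦0, 8↦10, 9↦9, 10↦8]  zeros at y ∈ {7}
  x = 6: [0↦0, 1↦2, 2↦8, 3↦7, 4↦10, 5↦6, 6↦6, 7↦10, 8↦7, 9↦8, 10↦2]  zeros at y ∈ {0}
  x = 7: [0↦10, 1↦0, 2↦9, 3↦4, 4↦7, 5↦7, 6↦4, 7↦9, 8↦0, 9↦10, 10↦6]  zeros at y ∈ {1, 8}
  x = 8: [0↦5, 1↦1, 2↦9, 3↦7, 4↦6, 5↦6, 6↦7, 7↦9, 8↦1, 9↦5, 10↦10]  zeros at y ∈ ∅
  x = 9: [0↦8, 1↦6, 2↦9, 3↦6, 4↦8, 5↦4, 6↦5, 7↦0, 8↦0, 9↦5, 10↦4]  zeros at y ∈ {7, 8}
  x = 10: [0↦9, 1↦5, 2↦10, 3↦2, 4↦3, 5↦2, 6↦10, 7↦5, 8↦9, 9↦0, 10↦0]  zeros at y ∈ {9, 10}
Collecting zeros: affine points = {(1, 1), (1, 3), (2, 4), (2, 6), (3, 2), (3, 8), (4, 1), (4, 7), (5, 7), (6, 0), (7, 1), (7, 8), (9, 7), (9, 8), (10, 9), (10, 10)}.
Total count |C(F_11)_aff| = 16.


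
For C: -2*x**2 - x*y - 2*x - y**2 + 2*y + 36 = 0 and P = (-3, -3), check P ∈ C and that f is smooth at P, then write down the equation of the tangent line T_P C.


Tangent line at P: 13*x + 11*y + 72 = 0.

Step 1: f(-3, -3) = 0, so P lies on C.
Step 2: partial derivatives
  f_x(x, y) = -4*x - y - 2, f_y(x, y) = -x - 2*y + 2.
  f_x(P) = 13, f_y(P) = 11 (gradient nonzero, so P is smooth).
Step 3: tangent line at P: 13·(x − -3) + 11·(y − -3) = 0.
Expanding: 13*x + 11*y + 72 = 0.


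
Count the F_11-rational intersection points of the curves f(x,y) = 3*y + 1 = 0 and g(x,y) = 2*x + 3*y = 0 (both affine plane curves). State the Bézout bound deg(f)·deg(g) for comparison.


Common zeros: {(6, 7)}; count = 1; Bézout bound = 1.

deg(f) = 1, deg(g) = 1, so Bézout bound = 1.
Scan x ∈ F_11. For each x, list the y ∈ F_11 with f(x, y) ≡ 0 and those with g(x, y) ≡ 0 (mod 11); the common zeros in that column are the intersection.
  x = 0: f ≡ 0 at y ∈ {7}; g ≡ 0 at y ∈ {0}; common: ∅.
  x = 1: f ≡ 0 at y ∈ {7}; g ≡ 0 at y ∈ {3}; common: ∅.
  x = 2: f ≡ 0 at y ∈ {7}; g ≡ 0 at y ∈ {6}; common: ∅.
  x = 3: f ≡ 0 at y ∈ {7}; g ≡ 0 at y ∈ {9}; common: ∅.
  x = 4: f ≡ 0 at y ∈ {7}; g ≡ 0 at y ∈ {1}; common: ∅.
  x = 5: f ≡ 0 at y ∈ {7}; g ≡ 0 at y ∈ {4}; common: ∅.
  x = 6: f ≡ 0 at y ∈ {7}; g ≡ 0 at y ∈ {7}; common: {7}.
  x = 7: f ≡ 0 at y ∈ {7}; g ≡ 0 at y ∈ {10}; common: ∅.
  x = 8: f ≡ 0 at y ∈ {7}; g ≡ 0 at y ∈ {2}; common: ∅.
  x = 9: f ≡ 0 at y ∈ {7}; g ≡ 0 at y ∈ {5}; common: ∅.
  x = 10: f ≡ 0 at y ∈ {7}; g ≡ 0 at y ∈ {8}; common: ∅.
Collecting: common zeros = {(6, 7)}, so the count is 1.
Comparison with the Bézout bound: 1 ≤ 1 = deg(f)·deg(g), as expected for curves with no common component (the bound is attained).


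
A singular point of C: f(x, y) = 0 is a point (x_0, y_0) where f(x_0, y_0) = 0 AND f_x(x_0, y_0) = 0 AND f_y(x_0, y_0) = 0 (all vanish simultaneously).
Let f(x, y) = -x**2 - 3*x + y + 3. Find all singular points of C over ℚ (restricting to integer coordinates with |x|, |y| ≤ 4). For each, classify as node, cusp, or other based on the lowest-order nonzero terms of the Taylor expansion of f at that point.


No singular points in the scanned grid; C is smooth there.

Compute partial derivatives:
  f_x = -2*x - 3.
  f_y = 1.
f_y = 1 is a nonzero constant, so f_y never vanishes: no point (x, y) can satisfy f = f_x = f_y = 0. In particular no (x, y) ∈ {−4, ..., 4}² is singular; the curve is smooth.


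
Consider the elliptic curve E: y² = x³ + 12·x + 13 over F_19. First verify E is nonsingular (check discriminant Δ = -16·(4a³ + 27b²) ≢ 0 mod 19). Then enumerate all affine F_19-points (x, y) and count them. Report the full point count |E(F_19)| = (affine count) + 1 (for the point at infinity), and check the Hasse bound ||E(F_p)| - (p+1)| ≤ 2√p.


Affine points = {(1, 8), (1, 11), (2, 8), (2, 11), (3, 0), (4, 7), (4, 12), (6, 4), (6, 15), (12, 2), (12, 17), (16, 8), (16, 11), (17, 0), (18, 0)}; affine count = 15; |E(F_19)| = 16.

Discriminant check: Δ ∝ 4a³ + 27b² = 4·12³ + 27·13² = 4·1728 + 27·169 ≡ 18 (mod 19). Nonzero ⇒ E is nonsingular.
For each x ∈ F_19, compute rhs = x³ + 12·x + 13 mod 19, then count y ∈ F_19 with y² ≡ rhs.
  x = 0: rhs = 13, matching y values: none (0 points).
  x = 1: rhs = 7, matching y values: 8, 11 (2 points).
  x = 2: rhs = 7, matching y values: 8, 11 (2 points).
  x = 3: rhs = 0, matching y values: 0 (1 points).
  x = 4: rhs = 11, matching y values: 7, 12 (2 points).
  x = 5: rhs = 8, matching y values: none (0 points).
  x = 6: rhs = 16, matching y values: 4, 15 (2 points).
  x = 7: rhs = 3, matching y values: none (0 points).
  x = 8: rhs = 13, matching y values: none (0 points).
  x = 9: rhs = 14, matching y values: none (0 points).
  x = 10: rhs = 12, matching y values: none (0 points).
  x = 11: rhs = 13, matching y values: none (0 points).
  x = 12: rhs = 4, matching y values: 2, 17 (2 points).
  x = 13: rhs = 10, matching y values: none (0 points).
  x = 14: rhs = 18, matching y values: none (0 points).
  x = 15: rhs = 15, matching y values: none (0 points).
  x = 16: rhs = 7, matching y values: 8, 11 (2 points).
  x = 17: rhs = 0, matching y values: 0 (1 points).
  x = 18: rhs = 0, matching y values: 0 (1 points).
Total affine count: 15.
Full point count |E(F_19)| = 15 + 1 = 16.
Hasse bound: |16 − (19+1)| = |-4| = 4 ≤ 2√19 ≈ 8.7178 ✓.


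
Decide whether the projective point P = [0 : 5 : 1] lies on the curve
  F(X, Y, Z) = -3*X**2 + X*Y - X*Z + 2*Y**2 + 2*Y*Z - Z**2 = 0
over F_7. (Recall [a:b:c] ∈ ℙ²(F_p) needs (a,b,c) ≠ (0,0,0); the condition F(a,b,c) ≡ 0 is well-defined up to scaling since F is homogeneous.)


F(0,5,1) ≡ 3 (mod 7); P is NOT on the curve.

Evaluate F(0, 5, 1) term-by-term (mod 7).
  -3*X**2 ↦ -3·0·1·1 = 0
  X*Y ↦ 1·0·5·1 = 0
  -X*Z ↦ -1·0·1·1 = 0
  2*Y**2 ↦ 2·1·25·1 = 50
  2*Y*Z ↦ 2·1·5·1 = 10
  -Z**2 ↦ -1·1·1·1 = -1
Sum: F(0, 5, 1) = (0) + (0) + (0) + (50) + (10) + (-1) = 59.
Reducing mod 7: 59 ≡ 3 (mod 7).
Since F(a, b, c) ≡ 3 ≠ 0 (mod 7), P does NOT lie on the curve.


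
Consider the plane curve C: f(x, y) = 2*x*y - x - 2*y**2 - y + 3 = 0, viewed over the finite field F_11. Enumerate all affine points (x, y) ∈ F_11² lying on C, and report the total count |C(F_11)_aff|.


Affine F_11-points: {(0, 1), (0, 4), (3, 0), (3, 8), (6, 2), (6, 9), (7, 5), (7, 7), (8, 3), (8, 10)}; count = 10.

For each of the 121 pairs (x, y) ∈ F_11², evaluate f(x, y) mod 11. Record the zeros.
  x = 0: [0↦3, 1↦0, 2↦4, 3↦4, 4↦0, 5↦3, 6↦2, 7↦8, 8↦10, 9↦8, 10↦2]  zeros at y ∈ {1, 4}
  x = 1: [0↦2, 1↦1, 2↦7, 3↦9, 4↦7, 5↦1, 6↦2, 7↦10, 8↦3, 9↦3, 10↦10]  zeros at y ∈ ∅
  x = 2: [0↦1, 1↦2, 2↦10, 3↦3, 4↦3, 5↦10, 6↦2, 7↦1, 8↦7, 9↦9, 10↦7]  zeros at y ∈ ∅
  x = 3: [0↦0, 1↦3, 2↦2, 3↦8, 4↦10, 5↦8, 6↦2, 7↦3, 8↦0, 9↦4, 10↦4]  zeros at y ∈ {0, 8}
  x = 4: [0↦10, 1↦4, 2↦5, 3↦2, 4↦6, 5↦6, 6↦2, 7↦5, 8↦4, 9↦10, 10↦1]  zeros at y ∈ ∅
  x = 5: [0↦9, 1↦5, 2↦8, 3↦7, 4↦2, 5↦4, 6↦2, 7↦7, 8↦8, 9↦5, 10↦9]  zeros at y ∈ ∅
  x = 6: [0↦8, 1↦6, 2↦0, 3↦1, 4↦9, 5↦2, 6↦2, 7↦9, 8↦1, 9↦0, 10↦6]  zeros at y ∈ {2, 9}
  x = 7: [0↦7, 1↦7, 2↦3, 3↦6, 4↦5, 5↦0, 6↦2, 7↦0, 8↦5, 9↦6, 10↦3]  zeros at y ∈ {5, 7}
  x = 8: [0↦6, 1↦8, 2↦6, 3↦0, 4↦1, 5↦9, 6↦2, 7↦2, 8↦9, 9↦1, 10↦0]  zeros at y ∈ {3, 10}
  x = 9: [0↦5, 1↦9, 2↦9, 3↦5, 4↦8, 5↦7, 6↦2, 7↦4, 8↦2, 9↦7, 10↦8]  zeros at y ∈ ∅
  x = 10: [0↦4, 1↦10, 2↦1, 3↦10, 4↦4, 5↦5, 6↦2, 7↦6, 8↦6, 9↦2, 10↦5]  zeros at y ∈ ∅
Collecting zeros: affine points = {(0, 1), (0, 4), (3, 0), (3, 8), (6, 2), (6, 9), (7, 5), (7, 7), (8, 3), (8, 10)}.
Total count |C(F_11)_aff| = 10.


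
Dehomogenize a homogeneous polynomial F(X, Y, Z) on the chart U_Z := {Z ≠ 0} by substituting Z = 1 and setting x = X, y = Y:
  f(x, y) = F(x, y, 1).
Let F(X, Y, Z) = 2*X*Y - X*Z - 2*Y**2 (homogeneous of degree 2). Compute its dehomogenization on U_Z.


f(x, y) = 2*x*y - x - 2*y**2

On U_Z we set Z = 1. Each monomial c·X^i·Y^j·Z^k in F becomes c·x^i·y^j·1^k = c·x^i·y^j.
Substituting Z = 1: F(X, Y, 1) = 2*x*y - x - 2*y**2.
Note: deg(f) ≤ deg(F) = 2; strict inequality happens when F is divisible by Z (lost terms).


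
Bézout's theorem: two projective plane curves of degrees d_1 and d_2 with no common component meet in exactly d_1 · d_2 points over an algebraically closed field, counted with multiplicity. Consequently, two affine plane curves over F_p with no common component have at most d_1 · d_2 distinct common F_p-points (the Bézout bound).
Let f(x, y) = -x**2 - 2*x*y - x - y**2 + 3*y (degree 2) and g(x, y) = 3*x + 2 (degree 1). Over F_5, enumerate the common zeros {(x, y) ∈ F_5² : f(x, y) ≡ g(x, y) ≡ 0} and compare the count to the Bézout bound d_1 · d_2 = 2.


Common zeros: ∅; count = 0; Bézout bound = 2.

deg(f) = 2, deg(g) = 1, so Bézout bound = 2.
Scan x ∈ F_5. For each x, list the y ∈ F_5 with f(x, y) ≡ 0 and those with g(x, y) ≡ 0 (mod 5); the common zeros in that column are the intersection.
  x = 0: f ≡ 0 at y ∈ {0, 3}; g ≡ 0 at y ∈ ∅; common: ∅.
  x = 1: f ≡ 0 at y ∈ ∅; g ≡ 0 at y ∈ {0, 1, 2, 3, 4}; common: ∅.
  x = 2: f ≡ 0 at y ∈ ∅; g ≡ 0 at y ∈ ∅; common: ∅.
  x = 3: f ≡ 0 at y ∈ {3, 4}; g ≡ 0 at y ∈ ∅; common: ∅.
  x = 4: f ≡ 0 at y ∈ {0}; g ≡ 0 at y ∈ ∅; common: ∅.
Collecting: common zeros = ∅, so the count is 0.
Comparison with the Bézout bound: 0 ≤ 2 = deg(f)·deg(g), as expected for curves with no common component (the affine F_5-count falls short of the bound because intersections may lie at infinity, over extension fields, or carry multiplicity).


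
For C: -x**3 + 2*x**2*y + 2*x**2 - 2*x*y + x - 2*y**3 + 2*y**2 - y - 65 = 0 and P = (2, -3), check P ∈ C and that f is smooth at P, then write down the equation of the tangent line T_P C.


Tangent line at P: -21*x - 63*y - 147 = 0.

Step 1: f(2, -3) = 0, so P lies on C.
Step 2: partial derivatives
  f_x(x, y) = -3*x**2 + 4*x*y + 4*x - 2*y + 1, f_y(x, y) = 2*x**2 - 2*x - 6*y**2 + 4*y - 1.
  f_x(P) = -21, f_y(P) = -63 (gradient nonzero, so P is smooth).
Step 3: tangent line at P: -21·(x − 2) + -63·(y − -3) = 0.
Expanding: -21*x - 63*y - 147 = 0.


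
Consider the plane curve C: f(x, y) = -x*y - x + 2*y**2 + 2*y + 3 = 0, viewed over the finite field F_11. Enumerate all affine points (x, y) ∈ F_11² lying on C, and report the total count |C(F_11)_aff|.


Affine F_11-points: {(2, 4), (2, 7), (3, 0), (3, 6), (4, 3), (4, 9), (5, 2), (5, 5), (9, 1), (9, 8)}; count = 10.

For each of the 121 pairs (x, y) ∈ F_11², evaluate f(x, y) mod 11. Record the zeros.
  x = 0: [0↦3, 1↦7, 2↦4, 3↦5, 4↦10, 5↦8, 6↦10, 7↦5, 8↦4, 9↦7, 10↦3]  zeros at y ∈ ∅
  x = 1: [0↦2, 1↦5, 2↦1, 3↦1, 4↦5, 5↦2, 6↦3, 7↦8, 8↦6, 9↦8, 10↦3]  zeros at y ∈ ∅
  x = 2: [0↦1, 1↦3, 2↦9, 3↦8, 4↦0, 5↦7, 6↦7, 7↦0, 8↦8, 9↦9, 10↦3]  zeros at y ∈ {4, 7}
  x = 3: [0↦0, 1↦1, 2↦6, 3↦4, 4↦6, 5↦1, 6↦0, 7↦3, 8↦10, 9↦10, 10↦3]  zeros at y ∈ {0, 6}
  x = 4: [0↦10, 1↦10, 2↦3, 3↦0, 4↦1, 5↦6, 6↦4, 7↦6, 8↦1, 9↦0, 10↦3]  zeros at y ∈ {3, 9}
  x = 5: [0↦9, 1↦8, 2↦0, 3↦7, 4↦7, 5↦0, 6↦8, 7↦9, 8↦3, 9↦1, 10↦3]  zeros at y ∈ {2, 5}
  x = 6: [0↦8, 1↦6, 2↦8, 3↦3, 4↦2, 5↦5, 6↦1, 7↦1, 8↦5, 9↦2, 10↦3]  zeros at y ∈ ∅
  x = 7: [0↦7, 1↦4, 2↦5, 3↦10, 4↦8, 5↦10, 6↦5, 7↦4, 8↦7, 9↦3, 10↦3]  zeros at y ∈ ∅
  x = 8: [0↦6, 1↦2, 2↦2, 3↦6, 4↦3, 5↦4, 6↦9, 7↦7, 8↦9, 9↦4, 10↦3]  zeros at y ∈ ∅
  x = 9: [0↦5, 1↦0, 2↦10, 3↦2, 4↦9, 5↦9, 6↦2, 7↦10, 8↦0, 9↦5, 10↦3]  zeros at y ∈ {1, 8}
  x = 10: [0↦4, 1↦9, 2↦7, 3↦9, 4↦4, 5↦3, 6↦6, 7↦2, 8↦2, 9↦6, 10↦3]  zeros at y ∈ ∅
Collecting zeros: affine points = {(2, 4), (2, 7), (3, 0), (3, 6), (4, 3), (4, 9), (5, 2), (5, 5), (9, 1), (9, 8)}.
Total count |C(F_11)_aff| = 10.


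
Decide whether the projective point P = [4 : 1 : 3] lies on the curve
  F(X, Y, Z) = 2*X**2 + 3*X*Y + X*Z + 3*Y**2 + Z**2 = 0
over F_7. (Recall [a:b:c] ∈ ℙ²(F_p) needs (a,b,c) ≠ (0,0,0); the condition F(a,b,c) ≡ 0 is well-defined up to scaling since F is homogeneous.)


F(4,1,3) ≡ 5 (mod 7); P is NOT on the curve.

Evaluate F(4, 1, 3) term-by-term (mod 7).
  2*X**2 ↦ 2·16·1·1 = 32
  3*X*Y ↦ 3·4·1·1 = 12
  X*Z ↦ 1·4·1·3 = 12
  3*Y**2 ↦ 3·1·1·1 = 3
  Z**2 ↦ 1·1·1·9 = 9
Sum: F(4, 1, 3) = (32) + (12) + (12) + (3) + (9) = 68.
Reducing mod 7: 68 ≡ 5 (mod 7).
Since F(a, b, c) ≡ 5 ≠ 0 (mod 7), P does NOT lie on the curve.


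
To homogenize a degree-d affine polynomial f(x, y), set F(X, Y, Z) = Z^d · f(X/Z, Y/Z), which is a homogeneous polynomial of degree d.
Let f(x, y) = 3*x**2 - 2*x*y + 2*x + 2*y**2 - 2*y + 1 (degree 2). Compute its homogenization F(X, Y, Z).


F(X, Y, Z) = 3*X**2 - 2*X*Y + 2*X*Z + 2*Y**2 - 2*Y*Z + Z**2

deg(f) = 2.
Substitute x = X/Z, y = Y/Z into f, then multiply by Z^2.
  monomial 3·x^2·y^0 ↦ 3·X^2·Y^0·Z^0.
  monomial -2·x^1·y^1 ↦ -2·X^1·Y^1·Z^0.
  monomial 2·x^1·y^0 ↦ 2·X^1·Y^0·Z^1.
  monomial 2·x^0·y^2 ↦ 2·X^0·Y^2·Z^0.
  monomial -2·x^0·y^1 ↦ -2·X^0·Y^1·Z^1.
  monomial 1·x^0·y^0 ↦ 1·X^0·Y^0·Z^2.
Collecting: F(X, Y, Z) = 3*X**2 - 2*X*Y + 2*X*Z + 2*Y**2 - 2*Y*Z + Z**2.


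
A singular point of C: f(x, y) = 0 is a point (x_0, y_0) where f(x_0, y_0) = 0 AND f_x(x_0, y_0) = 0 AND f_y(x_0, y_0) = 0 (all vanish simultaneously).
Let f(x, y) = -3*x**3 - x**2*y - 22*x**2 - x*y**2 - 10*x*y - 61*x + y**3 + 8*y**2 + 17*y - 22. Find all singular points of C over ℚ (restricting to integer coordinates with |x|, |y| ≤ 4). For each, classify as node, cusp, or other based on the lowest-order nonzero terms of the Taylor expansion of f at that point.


Singular points: {(-2, -3)}; classification: node.

Compute partial derivatives:
  f_x = -9*x**2 - 2*x*y - 44*x - y**2 - 10*y - 61.
  f_y = -x**2 - 2*x*y - 10*x + 3*y**2 + 16*y + 17.
Scan x_0 ∈ {−4, ..., 4}. For each x_0, f_y(x_0, y) is a polynomial in y; find its integer roots y ∈ {−4, ..., 4}, then test f_x and f at those candidates.
  x = -4: f_y(-4, y) = 3*y**2 + 24*y + 41; no integer root y with |y| ≤ 4.
  x = -3: f_y(-3, y) = 3*y**2 + 22*y + 38; no integer root y with |y| ≤ 4.
  x = -2: f_y(-2, y) = 3*y**2 + 20*y + 33; vanishes at y ∈ {-3}. (-2, -3): f_x = 0, f = 0 — SINGULAR.
  x = -1: f_y(-1, y) = 3*y**2 + 18*y + 26; no integer root y with |y| ≤ 4.
  x = 0: f_y(0, y) = 3*y**2 + 16*y + 17; no integer root y with |y| ≤ 4.
  x = 1: f_y(1, y) = 3*y**2 + 14*y + 6; no integer root y with |y| ≤ 4.
  x = 2: f_y(2, y) = 3*y**2 + 12*y - 7; no integer root y with |y| ≤ 4.
  x = 3: f_y(3, y) = 3*y**2 + 10*y - 22; no integer root y with |y| ≤ 4.
  x = 4: f_y(4, y) = 3*y**2 + 8*y - 39; no integer root y with |y| ≤ 4.
Only singular point on the grid: (-2, -3).
Classify: substitute x = -2 + u, y = -3 + v and expand: f = -3*u**3 - u**2*v - u**2 - u*v**2 + v**3 + v**2.
No constant or linear terms (consistent with a singular point). Quadratic part: -u**2 + v**2. Cubic part: -3*u**3 - u**2*v - u*v**2 + v**3.
The quadratic part v**2 - u**2 = (v − u)(v + u) splits into two distinct linear factors, so there are two distinct tangent lines y − -3 = ±(x − -2) — this is a node (ordinary double point).
Classification: node.


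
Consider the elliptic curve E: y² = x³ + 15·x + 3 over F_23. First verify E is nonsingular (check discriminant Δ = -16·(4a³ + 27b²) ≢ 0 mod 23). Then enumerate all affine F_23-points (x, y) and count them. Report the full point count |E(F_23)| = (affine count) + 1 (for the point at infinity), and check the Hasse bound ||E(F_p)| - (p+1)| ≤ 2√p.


Affine points = {(0, 7), (0, 16), (2, 8), (2, 15), (3, 11), (3, 12), (4, 9), (4, 14), (9, 4), (9, 19), (10, 7), (10, 16), (11, 2), (11, 21), (12, 5), (12, 18), (13, 7), (13, 16), (14, 6), (14, 17), (20, 0)}; affine count = 21; |E(F_23)| = 22.

Discriminant check: Δ ∝ 4a³ + 27b² = 4·15³ + 27·3² = 4·3375 + 27·9 ≡ 12 (mod 23). Nonzero ⇒ E is nonsingular.
For each x ∈ F_23, compute rhs = x³ + 15·x + 3 mod 23, then count y ∈ F_23 with y² ≡ rhs.
  x = 0: rhs = 3, matching y values: 7, 16 (2 points).
  x = 1: rhs = 19, matching y values: none (0 points).
  x = 2: rhs = 18, matching y values: 8, 15 (2 points).
  x = 3: rhs = 6, matching y values: 11, 12 (2 points).
  x = 4: rhs = 12, matching y values: 9, 14 (2 points).
  x = 5: rhs = 19, matching y values: none (0 points).
  x = 6: rhs = 10, matching y values: none (0 points).
  x = 7: rhs = 14, matching y values: none (0 points).
  x = 8: rhs = 14, matching y values: none (0 points).
  x = 9: rhs = 16, matching y values: 4, 19 (2 points).
  x = 10: rhs = 3, matching y values: 7, 16 (2 points).
  x = 11: rhs = 4, matching y values: 2, 21 (2 points).
  x = 12: rhs = 2, matching y values: 5, 18 (2 points).
  x = 13: rhs = 3, matching y values: 7, 16 (2 points).
  x = 14: rhs = 13, matching y values: 6, 17 (2 points).
  x = 15: rhs = 15, matching y values: none (0 points).
  x = 16: rhs = 15, matching y values: none (0 points).
  x = 17: rhs = 19, matching y values: none (0 points).
  x = 18: rhs = 10, matching y values: none (0 points).
  x = 19: rhs = 17, matching y values: none (0 points).
  x = 20: rhs = 0, matching y values: 0 (1 points).
  x = 21: rhs = 11, matching y values: none (0 points).
  x = 22: rhs = 10, matching y values: none (0 points).
Total affine count: 21.
Full point count |E(F_23)| = 21 + 1 = 22.
Hasse bound: |22 − (23+1)| = |-2| = 2 ≤ 2√23 ≈ 9.5917 ✓.


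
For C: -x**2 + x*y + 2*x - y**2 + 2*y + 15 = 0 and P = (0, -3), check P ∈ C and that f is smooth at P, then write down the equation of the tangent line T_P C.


Tangent line at P: -x + 8*y + 24 = 0.

Step 1: f(0, -3) = 0, so P lies on C.
Step 2: partial derivatives
  f_x(x, y) = -2*x + y + 2, f_y(x, y) = x - 2*y + 2.
  f_x(P) = -1, f_y(P) = 8 (gradient nonzero, so P is smooth).
Step 3: tangent line at P: -1·(x − 0) + 8·(y − -3) = 0.
Expanding: -x + 8*y + 24 = 0.


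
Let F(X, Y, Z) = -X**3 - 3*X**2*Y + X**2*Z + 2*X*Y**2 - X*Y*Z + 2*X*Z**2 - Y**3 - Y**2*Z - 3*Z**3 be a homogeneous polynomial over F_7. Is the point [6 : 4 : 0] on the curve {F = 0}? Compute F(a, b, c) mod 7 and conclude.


F(6,4,0) ≡ 5 (mod 7); P is NOT on the curve.

Evaluate F(6, 4, 0) term-by-term (mod 7).
  -X**3 ↦ -1·216·1·1 = -216
  -3*X**2*Y ↦ -3·36·4·1 = -432
  X**2*Z ↦ 1·36·1·0 = 0
  2*X*Y**2 ↦ 2·6·16·1 = 192
  -X*Y*Z ↦ -1·6·4·0 = 0
  2*X*Z**2 ↦ 2·6·1·0 = 0
  -Y**3 ↦ -1·1·64·1 = -64
  -Y**2*Z ↦ -1·1·16·0 = 0
  -3*Z**3 ↦ -3·1·1·0 = 0
Sum: F(6, 4, 0) = (-216) + (-432) + (0) + (192) + (0) + (0) + (-64) + (0) + (0) = -520.
Reducing mod 7: -520 ≡ 5 (mod 7).
Since F(a, b, c) ≡ 5 ≠ 0 (mod 7), P does NOT lie on the curve.


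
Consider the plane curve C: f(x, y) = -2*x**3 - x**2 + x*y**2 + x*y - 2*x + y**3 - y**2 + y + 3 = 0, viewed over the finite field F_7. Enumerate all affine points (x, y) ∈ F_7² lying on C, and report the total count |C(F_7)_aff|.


Affine F_7-points: {(0, 6), (1, 4), (1, 5), (2, 0), (3, 2), (4, 1), (4, 2)}; count = 7.

For each of the 49 pairs (x, y) ∈ F_7², evaluate f(x, y) mod 7. Record the zeros.
  x = 0: [0↦3, 1↦4, 2↦2, 3↦3, 4↦6, 5↦3, 6↦0]  zeros at y ∈ {6}
  x = 1: [0↦5, 1↦1, 2↦3, 3↦3, 4↦0, 5↦0, 6↦2]  zeros at y ∈ {4, 5}
  x = 2: [0↦0, 1↦5, 2↦4, 3↦3, 4↦1, 5↦4, 6↦4]  zeros at y ∈ {0}
  x = 3: [0↦4, 1↦4, 2↦0, 3↦5, 4↦4, 5↦3, 6↦1]  zeros at y ∈ {2}
  x = 4: [0↦5, 1↦0, 2↦0, 3↦4, 4↦4, 5↦6, 6↦2]  zeros at y ∈ {1, 2}
  x = 5: [0↦5, 1↦2, 2↦6, 3↦2, 4↦3, 5↦1, 6↦2]  zeros at y ∈ ∅
  x = 6: [0↦6, 1↦5, 2↦6, 3↦1, 4↦3, 5↦4, 6↦3]  zeros at y ∈ ∅
Collecting zeros: affine points = {(0, 6), (1, 4), (1, 5), (2, 0), (3, 2), (4, 1), (4, 2)}.
Total count |C(F_7)_aff| = 7.


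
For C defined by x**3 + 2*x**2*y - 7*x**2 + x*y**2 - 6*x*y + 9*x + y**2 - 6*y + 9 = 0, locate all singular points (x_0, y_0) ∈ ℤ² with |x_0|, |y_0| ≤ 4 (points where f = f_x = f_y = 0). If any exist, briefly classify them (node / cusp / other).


Singular points: {(0, 3)}; classification: node.

Compute partial derivatives:
  f_x = 3*x**2 + 4*x*y - 14*x + y**2 - 6*y + 9.
  f_y = 2*x**2 + 2*x*y - 6*x + 2*y - 6.
Scan x_0 ∈ {−4, ..., 4}. For each x_0, f_y(x_0, y) is a polynomial in y; find its integer roots y ∈ {−4, ..., 4}, then test f_x and f at those candidates.
  x = -4: f_y(-4, y) = 50 - 6*y; no integer root y with |y| ≤ 4.
  x = -3: f_y(-3, y) = 30 - 4*y; no integer root y with |y| ≤ 4.
  x = -2: f_y(-2, y) = 14 - 2*y; no integer root y with |y| ≤ 4.
  x = -1: f_y(-1, y) = 2; no integer root y with |y| ≤ 4.
  x = 0: f_y(0, y) = 2*y - 6; vanishes at y ∈ {3}. (0, 3): f_x = 0, f = 0 — SINGULAR.
  x = 1: f_y(1, y) = 4*y - 10; no integer root y with |y| ≤ 4.
  x = 2: f_y(2, y) = 6*y - 10; no integer root y with |y| ≤ 4.
  x = 3: f_y(3, y) = 8*y - 6; no integer root y with |y| ≤ 4.
  x = 4: f_y(4, y) = 10*y + 2; no integer root y with |y| ≤ 4.
Only singular point on the grid: (0, 3).
Classify: substitute x = 0 + u, y = 3 + v and expand: f = u**3 + 2*u**2*v - u**2 + u*v**2 + v**2.
No constant or linear terms (consistent with a singular point). Quadratic part: -u**2 + v**2. Cubic part: u**3 + 2*u**2*v + u*v**2.
The quadratic part v**2 - u**2 = (v − u)(v + u) splits into two distinct linear factors, so there are two distinct tangent lines y − 3 = ±(x − 0) — this is a node (ordinary double point).
Classification: node.
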